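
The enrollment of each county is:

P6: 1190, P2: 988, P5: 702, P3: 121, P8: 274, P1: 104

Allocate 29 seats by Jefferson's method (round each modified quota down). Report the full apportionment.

Standard divisor 3379/29 ≈ 116.517; standard quotas: P6 10.213, P2 8.479, P5 6.025, P3 1.038, P8 2.352, P1 0.893.
Rounding down gives 10, 8, 6, 1, 2, 0 = 27 seats, so the divisor must be adjusted.
With modified divisor 106.93: modified quotas P6 11.129, P2 9.240, P5 6.565, P3 1.132, P8 2.562, P1 0.973.
Rounding down: P6 11, P2 9, P5 6, P3 1, P8 2, P1 0 (total 29).

P6: 11, P2: 9, P5: 6, P3: 1, P8: 2, P1: 0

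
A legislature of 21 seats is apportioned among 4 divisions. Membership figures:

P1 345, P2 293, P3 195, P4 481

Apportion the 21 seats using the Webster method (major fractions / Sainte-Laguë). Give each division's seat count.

P1 5, P2 5, P3 3, P4 8

Standard divisor 1314/21 ≈ 62.571; standard quotas: P1 5.514, P2 4.683, P3 3.116, P4 7.687.
Rounding to the nearest integer gives 6, 5, 3, 8 = 22 seats, so the divisor must be adjusted.
With modified divisor 63: modified quotas P1 5.476, P2 4.651, P3 3.095, P4 7.635.
Rounding to the nearest integer: P1 5, P2 5, P3 3, P4 8 (total 21).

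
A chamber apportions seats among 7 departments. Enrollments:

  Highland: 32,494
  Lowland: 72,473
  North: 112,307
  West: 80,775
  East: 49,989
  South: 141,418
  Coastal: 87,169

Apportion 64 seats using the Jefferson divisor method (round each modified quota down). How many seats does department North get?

Standard divisor 576625/64 ≈ 9009.766; standard quotas: Highland 3.607, Lowland 8.044, North 12.465, West 8.965, East 5.548, South 15.696, Coastal 9.675.
Rounding down gives 3, 8, 12, 8, 5, 15, 9 = 60 seats, so the divisor must be adjusted.
With modified divisor 8500: modified quotas Highland 3.823, Lowland 8.526, North 13.213, West 9.503, East 5.881, South 16.637, Coastal 10.255.
Rounding down: Highland 3, Lowland 8, North 13, West 9, East 5, South 16, Coastal 10 (total 64).
North receives 13.

13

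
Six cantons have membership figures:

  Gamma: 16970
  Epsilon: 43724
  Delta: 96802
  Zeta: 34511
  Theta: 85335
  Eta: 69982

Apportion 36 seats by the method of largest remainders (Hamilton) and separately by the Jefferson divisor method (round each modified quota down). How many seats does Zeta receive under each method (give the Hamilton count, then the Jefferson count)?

4 and 3

Hamilton: Gamma 2, Epsilon 4, Delta 10, Zeta 4, Theta 9, Eta 7.
Jefferson: Gamma 1, Epsilon 4, Delta 11, Zeta 3, Theta 9, Eta 8.
Zeta gets 4 under Hamilton and 3 under Jefferson.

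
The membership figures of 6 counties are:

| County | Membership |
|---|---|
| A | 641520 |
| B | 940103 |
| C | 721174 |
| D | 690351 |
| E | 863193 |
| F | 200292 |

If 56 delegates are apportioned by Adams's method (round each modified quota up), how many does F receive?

Standard divisor 4056633/56 ≈ 72439.875; standard quotas: A 8.856, B 12.978, C 9.955, D 9.530, E 11.916, F 2.765.
Rounding up gives 9, 13, 10, 10, 12, 3 = 57 seats, so the divisor must be adjusted.
With modified divisor 77500: modified quotas A 8.278, B 12.130, C 9.305, D 8.908, E 11.138, F 2.584.
Rounding up: A 9, B 13, C 10, D 9, E 12, F 3 (total 56).
F receives 3.

3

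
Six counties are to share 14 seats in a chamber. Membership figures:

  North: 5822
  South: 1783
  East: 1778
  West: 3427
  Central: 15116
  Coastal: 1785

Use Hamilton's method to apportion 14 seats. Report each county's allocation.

North 3; South 1; East 1; West 1; Central 7; Coastal 1

The standard divisor is 29711/14 ≈ 2122.214.
Standard quotas: North 2.7434, South 0.8402, East 0.8378, West 1.6148, Central 7.1227, Coastal 0.8411.
Lower quotas: North 2, South 0, East 0, West 1, Central 7, Coastal 0 (sum 10, leaving 4 seats).
Remainders in descending order: Coastal 0.8411, South 0.8402, East 0.8378, North 0.7434, West 0.6148, Central 0.1227.
Largest remainders: Coastal, South, East, North receive the extra seats.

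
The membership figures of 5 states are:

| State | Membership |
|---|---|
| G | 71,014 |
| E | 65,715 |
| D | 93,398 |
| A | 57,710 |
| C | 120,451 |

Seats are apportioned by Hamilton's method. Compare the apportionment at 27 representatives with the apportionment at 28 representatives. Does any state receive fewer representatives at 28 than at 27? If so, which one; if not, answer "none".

At 27 seats: G 5, E 4, D 6, A 4, C 8.
At 28 seats: G 5, E 5, D 6, A 4, C 8.
No state's allocation decreased.

none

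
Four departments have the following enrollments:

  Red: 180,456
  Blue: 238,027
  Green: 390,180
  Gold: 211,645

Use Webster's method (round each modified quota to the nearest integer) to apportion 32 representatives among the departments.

Red 6, Blue 7, Green 12, Gold 7

Standard divisor 1020308/32 ≈ 31884.625; standard quotas: Red 5.660, Blue 7.465, Green 12.237, Gold 6.638.
Rounding to the nearest integer gives Red 6, Blue 7, Green 12, Gold 7 — total 32, matching the house size, so no adjustment is needed.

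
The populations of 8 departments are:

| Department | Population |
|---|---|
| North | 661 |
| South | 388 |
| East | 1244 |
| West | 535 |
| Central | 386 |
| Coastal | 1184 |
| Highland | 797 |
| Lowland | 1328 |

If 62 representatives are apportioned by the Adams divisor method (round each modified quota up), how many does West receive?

Standard divisor 6523/62 ≈ 105.21; standard quotas: North 6.283, South 3.688, East 11.824, West 5.085, Central 3.669, Coastal 11.254, Highland 7.575, Lowland 12.622.
Rounding up gives 7, 4, 12, 6, 4, 12, 8, 13 = 66 seats, so the divisor must be adjusted.
With modified divisor 112: modified quotas North 5.902, South 3.464, East 11.107, West 4.777, Central 3.446, Coastal 10.571, Highland 7.116, Lowland 11.857.
Rounding up: North 6, South 4, East 12, West 5, Central 4, Coastal 11, Highland 8, Lowland 12 (total 62).
West receives 5.

5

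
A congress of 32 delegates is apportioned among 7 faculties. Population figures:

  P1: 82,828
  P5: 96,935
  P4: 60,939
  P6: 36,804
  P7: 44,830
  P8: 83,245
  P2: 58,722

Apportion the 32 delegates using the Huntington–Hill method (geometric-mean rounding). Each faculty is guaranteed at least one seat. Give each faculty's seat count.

With divisor 14991: modified quotas P1 5.525, P5 6.466, P4 4.065, P6 2.455, P7 2.990, P8 5.553, P2 3.917.
Geometric-mean thresholds: P1 √(5·6)=5.477, P5 √(6·7)=6.481, P4 √(4·5)=4.472, P6 √(2·3)=2.449, P7 √(2·3)=2.449, P8 √(5·6)=5.477, P2 √(3·4)=3.464.
Each quota rounded against its threshold gives P1 6, P5 6, P4 4, P6 3, P7 3, P8 6, P2 4 (total 32).

P1 6; P5 6; P4 4; P6 3; P7 3; P8 6; P2 4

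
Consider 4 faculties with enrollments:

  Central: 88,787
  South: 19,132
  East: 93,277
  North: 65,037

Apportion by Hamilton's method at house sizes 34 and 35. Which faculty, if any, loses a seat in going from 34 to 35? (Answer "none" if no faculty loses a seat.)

At 34 seats: Central 11, South 3, East 12, North 8.
At 35 seats: Central 12, South 2, East 12, North 9.
South drops from 3 to 2.

South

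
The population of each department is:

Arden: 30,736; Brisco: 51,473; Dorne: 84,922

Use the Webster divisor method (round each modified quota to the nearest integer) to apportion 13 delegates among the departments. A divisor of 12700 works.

Arden 2; Brisco 4; Dorne 7

With modified divisor 12700: modified quotas Arden 2.420, Brisco 4.053, Dorne 6.687.
Rounding to the nearest integer: Arden 2, Brisco 4, Dorne 7 (total 13).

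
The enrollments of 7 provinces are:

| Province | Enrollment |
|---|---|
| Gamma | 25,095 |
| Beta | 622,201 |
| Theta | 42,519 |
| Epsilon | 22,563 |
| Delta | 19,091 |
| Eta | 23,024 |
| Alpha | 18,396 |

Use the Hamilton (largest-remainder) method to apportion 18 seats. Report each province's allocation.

Gamma 1, Beta 14, Theta 1, Epsilon 1, Delta 0, Eta 1, Alpha 0

Standard divisor: 772889 ÷ 18 ≈ 42938.278.
Standard quotas: Gamma 0.5844, Beta 14.4906, Theta 0.9902, Epsilon 0.5255, Delta 0.4446, Eta 0.5362, Alpha 0.4284.
Lower quotas: Gamma 0, Beta 14, Theta 0, Epsilon 0, Delta 0, Eta 0, Alpha 0 (sum 14, leaving 4 seats).
Remainders in descending order: Theta 0.9902, Gamma 0.5844, Eta 0.5362, Epsilon 0.5255, Beta 0.4906, Delta 0.4446, Alpha 0.4284.
Largest remainders: Theta, Gamma, Eta, Epsilon receive the extra seats.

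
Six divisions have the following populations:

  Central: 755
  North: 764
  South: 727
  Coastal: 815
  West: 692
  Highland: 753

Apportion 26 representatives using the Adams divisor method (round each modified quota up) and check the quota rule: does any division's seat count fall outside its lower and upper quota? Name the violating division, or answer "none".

Standard quotas: Central 4.356, North 4.408, South 4.195, Coastal 4.703, West 3.993, Highland 4.345.
Adams allocation: Central 4, North 5, South 4, Coastal 5, West 4, Highland 4.
Every allocation lies between the lower and upper quota.

none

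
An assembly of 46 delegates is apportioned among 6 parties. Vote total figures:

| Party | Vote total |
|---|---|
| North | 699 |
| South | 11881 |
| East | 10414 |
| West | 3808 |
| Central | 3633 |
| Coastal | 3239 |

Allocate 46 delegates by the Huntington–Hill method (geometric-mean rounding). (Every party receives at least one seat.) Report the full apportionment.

North 1, South 16, East 14, West 5, Central 5, Coastal 5

With divisor 722: modified quotas North 0.968, South 16.456, East 14.424, West 5.274, Central 5.032, Coastal 4.486.
Geometric-mean thresholds: North (min 1), South √(16·17)=16.492, East √(14·15)=14.491, West √(5·6)=5.477, Central √(5·6)=5.477, Coastal √(4·5)=4.472.
Each quota rounded against its threshold gives North 1, South 16, East 14, West 5, Central 5, Coastal 5 (total 46).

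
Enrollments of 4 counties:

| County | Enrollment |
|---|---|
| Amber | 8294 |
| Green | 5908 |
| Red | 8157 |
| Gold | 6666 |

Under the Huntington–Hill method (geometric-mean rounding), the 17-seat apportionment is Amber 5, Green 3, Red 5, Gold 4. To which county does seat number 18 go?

Priority for the next seat is population ÷ (√(s·(s+1))).
Priorities: Amber 1514.270, Green 1705.493, Red 1489.258, Gold 1490.563.
Highest priority: Green.

Green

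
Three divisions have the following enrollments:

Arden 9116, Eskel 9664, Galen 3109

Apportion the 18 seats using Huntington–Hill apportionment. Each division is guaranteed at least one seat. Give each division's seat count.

Arden 7, Eskel 8, Galen 3

With divisor 1244: modified quotas Arden 7.328, Eskel 7.768, Galen 2.499.
Geometric-mean thresholds: Arden √(7·8)=7.483, Eskel √(7·8)=7.483, Galen √(2·3)=2.449.
Each quota rounded against its threshold gives Arden 7, Eskel 8, Galen 3 (total 18).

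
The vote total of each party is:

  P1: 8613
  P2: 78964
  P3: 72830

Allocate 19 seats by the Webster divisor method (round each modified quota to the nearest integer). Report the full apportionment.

P1=1, P2=9, P3=9

Standard divisor 160407/19 ≈ 8442.474; standard quotas: P1 1.020, P2 9.353, P3 8.627.
Rounding to the nearest integer gives P1 1, P2 9, P3 9 — total 19, matching the house size, so no adjustment is needed.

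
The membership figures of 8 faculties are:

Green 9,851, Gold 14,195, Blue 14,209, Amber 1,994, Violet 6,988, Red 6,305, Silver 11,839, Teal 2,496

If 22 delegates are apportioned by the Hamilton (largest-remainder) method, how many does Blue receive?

5

Total 67877; standard divisor 67877/22 ≈ 3085.318.
Standard quotas: Green 3.1929, Gold 4.6008, Blue 4.6054, Amber 0.6463, Violet 2.2649, Red 2.0435, Silver 3.8372, Teal 0.8090.
Lower quotas: Green 3, Gold 4, Blue 4, Amber 0, Violet 2, Red 2, Silver 3, Teal 0 (sum 18, leaving 4 seats).
Remainders in descending order: Silver 0.8372, Teal 0.8090, Amber 0.6463, Blue 0.6054, Gold 0.6008, Violet 0.2649, Green 0.1929, Red 0.0435.
Largest remainders: Silver, Teal, Amber, Blue receive the extra seats.
Blue receives 5.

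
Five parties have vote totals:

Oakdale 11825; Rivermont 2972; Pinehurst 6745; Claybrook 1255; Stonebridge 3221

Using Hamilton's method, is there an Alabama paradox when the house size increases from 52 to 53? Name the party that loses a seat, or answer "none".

Claybrook

At 52 seats: Oakdale 24, Rivermont 6, Pinehurst 13, Claybrook 3, Stonebridge 6.
At 53 seats: Oakdale 24, Rivermont 6, Pinehurst 14, Claybrook 2, Stonebridge 7.
Claybrook drops from 3 to 2.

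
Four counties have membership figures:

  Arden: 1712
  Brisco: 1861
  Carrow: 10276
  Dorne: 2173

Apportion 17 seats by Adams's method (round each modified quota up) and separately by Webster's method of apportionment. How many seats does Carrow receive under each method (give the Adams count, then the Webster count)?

10 and 11

Adams: Arden 2, Brisco 2, Carrow 10, Dorne 3.
Webster: Arden 2, Brisco 2, Carrow 11, Dorne 2.
Carrow gets 10 under Adams and 11 under Webster.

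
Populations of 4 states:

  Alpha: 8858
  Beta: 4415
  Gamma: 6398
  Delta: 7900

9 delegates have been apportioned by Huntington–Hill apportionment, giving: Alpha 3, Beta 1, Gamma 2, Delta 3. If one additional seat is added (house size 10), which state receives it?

Priority for the next seat is population ÷ (√(s·(s+1))).
Priorities: Alpha 2557.084, Beta 3121.876, Gamma 2611.973, Delta 2280.534.
Highest priority: Beta.

Beta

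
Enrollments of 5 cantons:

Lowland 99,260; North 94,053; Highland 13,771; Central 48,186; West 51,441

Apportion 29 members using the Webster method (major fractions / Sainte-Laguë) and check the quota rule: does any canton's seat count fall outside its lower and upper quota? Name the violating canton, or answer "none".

none

Standard quotas: Lowland 9.385, North 8.893, Highland 1.302, Central 4.556, West 4.864.
Webster allocation: Lowland 9, North 9, Highland 1, Central 5, West 5.
Every allocation lies between the lower and upper quota.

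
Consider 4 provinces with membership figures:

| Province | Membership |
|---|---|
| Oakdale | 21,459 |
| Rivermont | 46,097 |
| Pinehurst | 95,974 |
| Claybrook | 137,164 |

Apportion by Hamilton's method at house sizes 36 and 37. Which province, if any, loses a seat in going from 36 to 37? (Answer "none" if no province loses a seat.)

At 36 seats: Oakdale 3, Rivermont 6, Pinehurst 11, Claybrook 16.
At 37 seats: Oakdale 2, Rivermont 6, Pinehurst 12, Claybrook 17.
Oakdale drops from 3 to 2.

Oakdale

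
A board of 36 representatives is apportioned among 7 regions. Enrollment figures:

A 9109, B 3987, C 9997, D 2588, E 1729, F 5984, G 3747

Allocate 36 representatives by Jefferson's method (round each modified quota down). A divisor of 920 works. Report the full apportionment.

A 9, B 4, C 10, D 2, E 1, F 6, G 4

With modified divisor 920: modified quotas A 9.901, B 4.334, C 10.866, D 2.813, E 1.879, F 6.504, G 4.073.
Rounding down: A 9, B 4, C 10, D 2, E 1, F 6, G 4 (total 36).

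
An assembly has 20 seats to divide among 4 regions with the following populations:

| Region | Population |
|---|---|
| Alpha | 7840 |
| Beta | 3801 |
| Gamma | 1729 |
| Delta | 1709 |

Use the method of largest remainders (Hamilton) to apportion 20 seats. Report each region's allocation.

Total 15079; standard divisor 15079/20 ≈ 753.95.
Standard quotas: Alpha 10.3986, Beta 5.0414, Gamma 2.2933, Delta 2.2667.
Lower quotas: Alpha 10, Beta 5, Gamma 2, Delta 2 (sum 19, leaving 1 seat).
Remainders in descending order: Alpha 0.3986, Gamma 0.2933, Delta 0.2667, Beta 0.0414.
The surplus seat goes to Alpha.

Alpha: 11, Beta: 5, Gamma: 2, Delta: 2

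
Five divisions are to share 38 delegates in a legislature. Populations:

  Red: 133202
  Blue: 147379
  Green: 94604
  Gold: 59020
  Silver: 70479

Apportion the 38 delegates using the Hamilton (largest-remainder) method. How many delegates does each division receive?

Red=10, Blue=11, Green=7, Gold=5, Silver=5

The standard divisor is 504684/38 ≈ 13281.158.
Standard quotas: Red 10.0294, Blue 11.0968, Green 7.1232, Gold 4.4439, Silver 5.3067.
Lower quotas: Red 10, Blue 11, Green 7, Gold 4, Silver 5 (sum 37, leaving 1 seat).
Remainders in descending order: Gold 0.4439, Silver 0.3067, Green 0.1232, Blue 0.0968, Red 0.0294.
The surplus seat goes to Gold.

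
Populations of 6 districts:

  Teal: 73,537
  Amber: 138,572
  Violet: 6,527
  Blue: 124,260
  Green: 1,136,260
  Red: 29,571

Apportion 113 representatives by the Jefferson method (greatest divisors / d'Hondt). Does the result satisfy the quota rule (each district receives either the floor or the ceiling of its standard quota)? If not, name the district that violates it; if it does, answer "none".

Standard quotas: Teal 5.508, Amber 10.379, Violet 0.489, Blue 9.307, Green 85.103, Red 2.215.
Jefferson allocation: Teal 5, Amber 10, Violet 0, Blue 9, Green 87, Red 2.
Green has quota 85.103 (lower 85, upper 86) but receives 87 — outside the quota interval.

Green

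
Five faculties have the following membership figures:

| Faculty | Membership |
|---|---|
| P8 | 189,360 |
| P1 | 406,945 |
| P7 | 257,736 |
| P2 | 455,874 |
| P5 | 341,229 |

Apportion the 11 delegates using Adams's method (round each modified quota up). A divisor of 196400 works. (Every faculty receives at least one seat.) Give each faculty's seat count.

With modified divisor 196400: modified quotas P8 0.964, P1 2.072, P7 1.312, P2 2.321, P5 1.737.
Rounding up: P8 1, P1 3, P7 2, P2 3, P5 2 (total 11).

P8 1; P1 3; P7 2; P2 3; P5 2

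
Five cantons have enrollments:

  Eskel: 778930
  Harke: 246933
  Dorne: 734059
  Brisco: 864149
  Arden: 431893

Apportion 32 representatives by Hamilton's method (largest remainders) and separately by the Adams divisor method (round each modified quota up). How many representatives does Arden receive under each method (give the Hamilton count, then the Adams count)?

4 and 5

Hamilton: Eskel 8, Harke 3, Dorne 8, Brisco 9, Arden 4.
Adams: Eskel 8, Harke 3, Dorne 7, Brisco 9, Arden 5.
Arden gets 4 under Hamilton and 5 under Adams.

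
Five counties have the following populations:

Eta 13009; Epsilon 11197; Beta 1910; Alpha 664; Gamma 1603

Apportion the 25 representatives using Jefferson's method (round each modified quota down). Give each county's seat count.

Eta 12, Epsilon 11, Beta 1, Alpha 0, Gamma 1

Standard divisor 28383/25 ≈ 1135.32; standard quotas: Eta 11.458, Epsilon 9.862, Beta 1.682, Alpha 0.585, Gamma 1.412.
Rounding down gives 11, 9, 1, 0, 1 = 22 seats, so the divisor must be adjusted.
With modified divisor 1010: modified quotas Eta 12.880, Epsilon 11.086, Beta 1.891, Alpha 0.657, Gamma 1.587.
Rounding down: Eta 12, Epsilon 11, Beta 1, Alpha 0, Gamma 1 (total 25).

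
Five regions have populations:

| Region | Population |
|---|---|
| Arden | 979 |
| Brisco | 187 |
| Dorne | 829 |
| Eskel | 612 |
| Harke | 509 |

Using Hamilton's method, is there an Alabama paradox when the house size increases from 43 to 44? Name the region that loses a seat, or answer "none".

Brisco

At 43 seats: Arden 14, Brisco 3, Dorne 11, Eskel 8, Harke 7.
At 44 seats: Arden 14, Brisco 2, Dorne 12, Eskel 9, Harke 7.
Brisco drops from 3 to 2.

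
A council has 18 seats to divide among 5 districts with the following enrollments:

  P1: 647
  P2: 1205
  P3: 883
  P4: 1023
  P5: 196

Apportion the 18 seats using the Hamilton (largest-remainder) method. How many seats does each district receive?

P1: 3; P2: 5; P3: 4; P4: 5; P5: 1

The standard divisor is 3954/18 ≈ 219.667.
Standard quotas: P1 2.945, P2 5.486, P3 4.020, P4 4.657, P5 0.892.
Lower quotas: P1 2, P2 5, P3 4, P4 4, P5 0 (sum 15, leaving 3 seats).
Remainders in descending order: P1 0.945, P5 0.892, P4 0.657, P2 0.486, P3 0.020.
The surplus seats go to P1, P5, P4.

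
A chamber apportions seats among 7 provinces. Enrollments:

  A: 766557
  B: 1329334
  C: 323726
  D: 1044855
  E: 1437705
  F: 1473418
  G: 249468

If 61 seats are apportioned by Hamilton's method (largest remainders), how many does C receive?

3

Standard divisor: 6625063 ÷ 61 ≈ 108607.59.
Standard quotas: A 7.0580, B 12.2398, C 2.9807, D 9.6205, E 13.2376, F 13.5664, G 2.2970.
Lower quotas: A 7, B 12, C 2, D 9, E 13, F 13, G 2 (sum 58, leaving 3 seats).
Remainders in descending order: C 0.9807, D 0.6205, F 0.5664, G 0.2970, B 0.2398, E 0.2376, A 0.0580.
The surplus seats go to C, D, F.
C receives 3.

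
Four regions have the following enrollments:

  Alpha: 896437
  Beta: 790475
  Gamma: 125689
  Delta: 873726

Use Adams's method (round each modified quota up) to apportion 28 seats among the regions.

Alpha: 9, Beta: 8, Gamma: 2, Delta: 9

Standard divisor 2686327/28 ≈ 95940.25; standard quotas: Alpha 9.344, Beta 8.239, Gamma 1.310, Delta 9.107.
Rounding up gives 10, 9, 2, 10 = 31 seats, so the divisor must be adjusted.
With modified divisor 104400: modified quotas Alpha 8.587, Beta 7.572, Gamma 1.204, Delta 8.369.
Rounding up: Alpha 9, Beta 8, Gamma 2, Delta 9 (total 28).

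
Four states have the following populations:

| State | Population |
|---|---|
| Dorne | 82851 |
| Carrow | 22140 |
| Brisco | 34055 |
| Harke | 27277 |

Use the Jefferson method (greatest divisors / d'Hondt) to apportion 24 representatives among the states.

Standard divisor 166323/24 ≈ 6930.125; standard quotas: Dorne 11.955, Carrow 3.195, Brisco 4.914, Harke 3.936.
Rounding down gives 11, 3, 4, 3 = 21 seats, so the divisor must be adjusted.
With modified divisor 6600: modified quotas Dorne 12.553, Carrow 3.355, Brisco 5.160, Harke 4.133.
Rounding down: Dorne 12, Carrow 3, Brisco 5, Harke 4 (total 24).

Dorne 12; Carrow 3; Brisco 5; Harke 4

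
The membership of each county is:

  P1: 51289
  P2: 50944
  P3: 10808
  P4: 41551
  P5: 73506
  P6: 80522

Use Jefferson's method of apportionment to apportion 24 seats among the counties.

P1 4, P2 4, P3 0, P4 3, P5 6, P6 7

Standard divisor 308620/24 ≈ 12859.167; standard quotas: P1 3.989, P2 3.962, P3 0.840, P4 3.231, P5 5.716, P6 6.262.
Rounding down gives 3, 3, 0, 3, 5, 6 = 20 seats, so the divisor must be adjusted.
With modified divisor 11200: modified quotas P1 4.579, P2 4.549, P3 0.965, P4 3.710, P5 6.563, P6 7.189.
Rounding down: P1 4, P2 4, P3 0, P4 3, P5 6, P6 7 (total 24).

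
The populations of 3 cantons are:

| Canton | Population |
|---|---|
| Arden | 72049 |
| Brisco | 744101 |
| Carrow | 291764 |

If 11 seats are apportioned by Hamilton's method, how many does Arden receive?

1

Total 1107914; standard divisor 1107914/11 ≈ 100719.455.
Standard quotas: Arden 0.7153, Brisco 7.3879, Carrow 2.8968.
Lower quotas: Arden 0, Brisco 7, Carrow 2 (sum 9, leaving 2 seats).
Remainders in descending order: Carrow 0.8968, Arden 0.7153, Brisco 0.3879.
The surplus seats go to Carrow, Arden.
Arden receives 1.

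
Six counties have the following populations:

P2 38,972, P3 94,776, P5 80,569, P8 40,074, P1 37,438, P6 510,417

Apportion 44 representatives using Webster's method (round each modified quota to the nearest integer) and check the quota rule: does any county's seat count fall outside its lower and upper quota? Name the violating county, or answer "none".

Standard quotas: P2 2.137, P3 5.198, P5 4.419, P8 2.198, P1 2.053, P6 27.994.
Webster allocation: P2 2, P3 5, P5 4, P8 2, P1 2, P6 29.
P6 has quota 27.994 (lower 27, upper 28) but receives 29 — outside the quota interval.

P6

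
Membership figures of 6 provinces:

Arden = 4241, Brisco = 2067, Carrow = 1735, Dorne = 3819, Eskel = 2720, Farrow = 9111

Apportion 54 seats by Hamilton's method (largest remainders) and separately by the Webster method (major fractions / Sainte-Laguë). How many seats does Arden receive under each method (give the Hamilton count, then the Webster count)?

Hamilton: Arden 9, Brisco 5, Carrow 4, Dorne 9, Eskel 6, Farrow 21.
Webster: Arden 10, Brisco 5, Carrow 4, Dorne 9, Eskel 6, Farrow 20.
Arden gets 9 under Hamilton and 10 under Webster.

9 and 10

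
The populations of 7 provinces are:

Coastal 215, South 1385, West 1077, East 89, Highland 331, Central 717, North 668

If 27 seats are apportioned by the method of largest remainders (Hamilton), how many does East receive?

1

Total 4482; standard divisor 4482/27 = 166.
Standard quotas: Coastal 1.295, South 8.343, West 6.488, East 0.536, Highland 1.994, Central 4.319, North 4.024.
Lower quotas: Coastal 1, South 8, West 6, East 0, Highland 1, Central 4, North 4 (sum 24, leaving 3 seats).
Remainders in descending order: Highland 0.994, East 0.536, West 0.488, South 0.343, Central 0.319, Coastal 0.295, North 0.024.
The surplus seats go to Highland, East, West.
East receives 1.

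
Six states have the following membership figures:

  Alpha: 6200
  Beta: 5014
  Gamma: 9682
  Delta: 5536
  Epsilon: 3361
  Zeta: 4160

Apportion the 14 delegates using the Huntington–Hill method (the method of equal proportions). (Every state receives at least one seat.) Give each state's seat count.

Alpha=3, Beta=2, Gamma=4, Delta=2, Epsilon=1, Zeta=2

With divisor 2454: modified quotas Alpha 2.526, Beta 2.043, Gamma 3.945, Delta 2.256, Epsilon 1.370, Zeta 1.695.
Geometric-mean thresholds: Alpha √(2·3)=2.449, Beta √(2·3)=2.449, Gamma √(3·4)=3.464, Delta √(2·3)=2.449, Epsilon √(1·2)=1.414, Zeta √(1·2)=1.414.
Each quota rounded against its threshold gives Alpha 3, Beta 2, Gamma 4, Delta 2, Epsilon 1, Zeta 2 (total 14).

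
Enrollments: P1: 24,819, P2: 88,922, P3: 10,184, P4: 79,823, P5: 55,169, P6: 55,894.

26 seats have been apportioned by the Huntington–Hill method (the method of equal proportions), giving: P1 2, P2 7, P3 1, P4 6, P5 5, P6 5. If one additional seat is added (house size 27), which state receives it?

P4

Priority for the next seat is population ÷ (√(s·(s+1))).
Priorities: P1 10132.314, P2 11882.702, P3 7201.175, P4 12316.956, P5 10072.435, P6 10204.802.
Highest priority: P4.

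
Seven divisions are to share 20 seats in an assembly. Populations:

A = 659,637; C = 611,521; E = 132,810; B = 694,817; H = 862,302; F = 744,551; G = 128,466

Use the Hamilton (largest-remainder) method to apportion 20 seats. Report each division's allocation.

Total 3834104; standard divisor 3834104/20 ≈ 191705.2.
Standard quotas: A 3.4409, C 3.1899, E 0.6928, B 3.6244, H 4.4981, F 3.8838, G 0.6701.
Lower quotas: A 3, C 3, E 0, B 3, H 4, F 3, G 0 (sum 16, leaving 4 seats).
Remainders in descending order: F 0.8838, E 0.6928, G 0.6701, B 0.6244, H 0.4981, A 0.4409, C 0.1899.
Largest remainders: F, E, G, B receive the extra seats.

A: 3; C: 3; E: 1; B: 4; H: 4; F: 4; G: 1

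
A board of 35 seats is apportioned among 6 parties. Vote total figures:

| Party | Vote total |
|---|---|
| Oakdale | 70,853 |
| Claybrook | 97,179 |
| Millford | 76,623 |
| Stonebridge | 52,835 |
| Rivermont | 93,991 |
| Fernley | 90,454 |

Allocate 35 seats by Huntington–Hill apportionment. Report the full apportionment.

Oakdale 5; Claybrook 7; Millford 6; Stonebridge 4; Rivermont 7; Fernley 6

With divisor 13973: modified quotas Oakdale 5.071, Claybrook 6.955, Millford 5.484, Stonebridge 3.781, Rivermont 6.727, Fernley 6.473.
Geometric-mean thresholds: Oakdale √(5·6)=5.477, Claybrook √(6·7)=6.481, Millford √(5·6)=5.477, Stonebridge √(3·4)=3.464, Rivermont √(6·7)=6.481, Fernley √(6·7)=6.481.
Each quota rounded against its threshold gives Oakdale 5, Claybrook 7, Millford 6, Stonebridge 4, Rivermont 7, Fernley 6 (total 35).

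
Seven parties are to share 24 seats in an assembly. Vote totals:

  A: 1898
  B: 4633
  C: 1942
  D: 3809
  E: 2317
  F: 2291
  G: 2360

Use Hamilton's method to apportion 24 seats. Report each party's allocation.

Total 19250; standard divisor 19250/24 ≈ 802.083.
Standard quotas: A 2.366, B 5.776, C 2.421, D 4.749, E 2.889, F 2.856, G 2.942.
Lower quotas: A 2, B 5, C 2, D 4, E 2, F 2, G 2 (sum 19, leaving 5 seats).
Remainders in descending order: G 0.942, E 0.889, F 0.856, B 0.776, D 0.749, C 0.421, A 0.366.
Largest remainders: G, E, F, B, D receive the extra seats.

A 2; B 6; C 2; D 5; E 3; F 3; G 3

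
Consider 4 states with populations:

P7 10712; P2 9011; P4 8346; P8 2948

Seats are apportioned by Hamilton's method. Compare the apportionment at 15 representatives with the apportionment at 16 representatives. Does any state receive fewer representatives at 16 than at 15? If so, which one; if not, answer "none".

P8

At 15 seats: P7 5, P2 4, P4 4, P8 2.
At 16 seats: P7 6, P2 5, P4 4, P8 1.
P8 drops from 2 to 1.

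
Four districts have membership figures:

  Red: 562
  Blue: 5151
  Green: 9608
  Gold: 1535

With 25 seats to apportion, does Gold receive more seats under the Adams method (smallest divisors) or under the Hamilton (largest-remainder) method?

Adams: Red 1, Blue 7, Green 14, Gold 3.
Hamilton: Red 1, Blue 8, Green 14, Gold 2.
Gold gets 3 under Adams and 2 under Hamilton.

Adams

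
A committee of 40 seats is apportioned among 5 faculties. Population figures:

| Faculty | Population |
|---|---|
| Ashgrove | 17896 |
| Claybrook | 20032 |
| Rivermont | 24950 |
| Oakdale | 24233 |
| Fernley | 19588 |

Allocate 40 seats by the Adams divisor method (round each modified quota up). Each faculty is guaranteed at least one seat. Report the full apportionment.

Standard divisor 106699/40 ≈ 2667.475; standard quotas: Ashgrove 6.709, Claybrook 7.510, Rivermont 9.353, Oakdale 9.085, Fernley 7.343.
Rounding up gives 7, 8, 10, 10, 8 = 43 seats, so the divisor must be adjusted.
With modified divisor 2830: modified quotas Ashgrove 6.324, Claybrook 7.078, Rivermont 8.816, Oakdale 8.563, Fernley 6.922.
Rounding up: Ashgrove 7, Claybrook 8, Rivermont 9, Oakdale 9, Fernley 7 (total 40).

Ashgrove=7, Claybrook=8, Rivermont=9, Oakdale=9, Fernley=7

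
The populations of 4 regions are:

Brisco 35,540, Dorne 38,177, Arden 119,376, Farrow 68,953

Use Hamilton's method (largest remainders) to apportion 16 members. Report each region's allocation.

Total 262046; standard divisor 262046/16 ≈ 16377.875.
Standard quotas: Brisco 2.1700, Dorne 2.3310, Arden 7.2889, Farrow 4.2101.
Lower quotas: Brisco 2, Dorne 2, Arden 7, Farrow 4 (sum 15, leaving 1 seat).
Remainders in descending order: Dorne 0.3310, Arden 0.2889, Farrow 0.2101, Brisco 0.1700.
The surplus seat goes to Dorne.

Brisco 2; Dorne 3; Arden 7; Farrow 4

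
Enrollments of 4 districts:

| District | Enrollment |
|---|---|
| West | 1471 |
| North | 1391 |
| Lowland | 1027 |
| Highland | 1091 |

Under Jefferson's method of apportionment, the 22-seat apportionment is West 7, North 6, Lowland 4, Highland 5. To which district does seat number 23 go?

Lowland

Priority for the next seat is population ÷ (current seats + 1).
Priorities: West 183.875, North 198.714, Lowland 205.400, Highland 181.833.
Highest priority: Lowland.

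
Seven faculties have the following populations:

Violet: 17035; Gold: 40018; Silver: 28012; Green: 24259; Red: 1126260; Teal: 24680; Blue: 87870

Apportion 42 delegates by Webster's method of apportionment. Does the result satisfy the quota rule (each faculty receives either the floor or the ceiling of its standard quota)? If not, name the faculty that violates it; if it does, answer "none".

Red

Standard quotas: Violet 0.531, Gold 1.247, Silver 0.873, Green 0.756, Red 35.088, Teal 0.769, Blue 2.738.
Webster allocation: Violet 1, Gold 1, Silver 1, Green 1, Red 34, Teal 1, Blue 3.
Red has quota 35.088 (lower 35, upper 36) but receives 34 — outside the quota interval.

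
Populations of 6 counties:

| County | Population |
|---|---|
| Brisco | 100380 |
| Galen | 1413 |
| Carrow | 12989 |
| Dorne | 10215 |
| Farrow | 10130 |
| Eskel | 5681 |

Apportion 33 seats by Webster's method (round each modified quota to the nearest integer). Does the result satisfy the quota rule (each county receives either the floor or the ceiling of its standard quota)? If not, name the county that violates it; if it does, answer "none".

Standard quotas: Brisco 23.525, Galen 0.331, Carrow 3.044, Dorne 2.394, Farrow 2.374, Eskel 1.331.
Webster allocation: Brisco 25, Galen 0, Carrow 3, Dorne 2, Farrow 2, Eskel 1.
Brisco has quota 23.525 (lower 23, upper 24) but receives 25 — outside the quota interval.

Brisco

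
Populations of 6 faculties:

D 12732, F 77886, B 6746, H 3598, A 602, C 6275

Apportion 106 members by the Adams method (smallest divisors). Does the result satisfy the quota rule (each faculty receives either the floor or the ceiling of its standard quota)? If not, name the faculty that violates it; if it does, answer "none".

Standard quotas: D 12.515, F 76.558, B 6.631, H 3.537, A 0.592, C 6.168.
Adams allocation: D 13, F 75, B 7, H 4, A 1, C 6.
F has quota 76.558 (lower 76, upper 77) but receives 75 — outside the quota interval.

F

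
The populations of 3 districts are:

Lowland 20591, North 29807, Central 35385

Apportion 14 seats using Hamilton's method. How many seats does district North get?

Standard divisor: 85783 ÷ 14 ≈ 6127.357.
Standard quotas: Lowland 3.3605, North 4.8646, Central 5.7749.
Lower quotas: Lowland 3, North 4, Central 5 (sum 12, leaving 2 seats).
Remainders in descending order: North 0.8646, Central 0.7749, Lowland 0.3605.
The surplus seats go to North, Central.
North receives 5.

5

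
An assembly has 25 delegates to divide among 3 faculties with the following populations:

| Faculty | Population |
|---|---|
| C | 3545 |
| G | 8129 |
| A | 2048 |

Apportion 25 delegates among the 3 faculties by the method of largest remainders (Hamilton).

C: 6; G: 15; A: 4

Standard divisor: 13722 ÷ 25 ≈ 548.88.
Standard quotas: C 6.4586, G 14.8102, A 3.7312.
Lower quotas: C 6, G 14, A 3 (sum 23, leaving 2 seats).
Remainders in descending order: G 0.8102, A 0.7312, C 0.4586.
The surplus seats go to G, A.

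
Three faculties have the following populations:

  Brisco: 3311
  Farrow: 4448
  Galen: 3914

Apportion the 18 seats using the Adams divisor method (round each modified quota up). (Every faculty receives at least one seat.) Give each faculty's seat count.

Standard divisor 11673/18 ≈ 648.5; standard quotas: Brisco 5.106, Farrow 6.859, Galen 6.035.
Rounding up gives 6, 7, 7 = 20 seats, so the divisor must be adjusted.
With modified divisor 700: modified quotas Brisco 4.730, Farrow 6.354, Galen 5.591.
Rounding up: Brisco 5, Farrow 7, Galen 6 (total 18).

Brisco: 5; Farrow: 7; Galen: 6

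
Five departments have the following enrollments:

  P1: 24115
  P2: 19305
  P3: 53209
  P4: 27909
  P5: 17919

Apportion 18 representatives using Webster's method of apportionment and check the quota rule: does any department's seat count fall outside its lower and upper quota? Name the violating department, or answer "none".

none

Standard quotas: P1 3.047, P2 2.439, P3 6.723, P4 3.526, P5 2.264.
Webster allocation: P1 3, P2 2, P3 7, P4 4, P5 2.
Every allocation lies between the lower and upper quota.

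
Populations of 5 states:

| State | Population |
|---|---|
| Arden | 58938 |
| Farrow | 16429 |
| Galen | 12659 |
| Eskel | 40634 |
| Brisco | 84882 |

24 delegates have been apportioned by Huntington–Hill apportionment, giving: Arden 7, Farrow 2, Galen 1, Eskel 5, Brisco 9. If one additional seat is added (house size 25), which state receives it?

Priority for the next seat is population ÷ (√(s·(s+1))).
Priorities: Arden 7875.922, Farrow 6707.111, Galen 8951.265, Eskel 7418.719, Brisco 8947.348.
Highest priority: Galen.

Galen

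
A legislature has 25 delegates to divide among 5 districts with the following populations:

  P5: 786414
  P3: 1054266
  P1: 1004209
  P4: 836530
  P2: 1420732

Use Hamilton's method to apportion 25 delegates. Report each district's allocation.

P5: 4; P3: 5; P1: 5; P4: 4; P2: 7

Standard divisor: 5102151 ÷ 25 ≈ 204086.04.
Standard quotas: P5 3.8533, P3 5.1658, P1 4.9205, P4 4.0989, P2 6.9614.
Lower quotas: P5 3, P3 5, P1 4, P4 4, P2 6 (sum 22, leaving 3 seats).
Remainders in descending order: P2 0.9614, P1 0.9205, P5 0.8533, P3 0.1658, P4 0.0989.
The surplus seats go to P2, P1, P5.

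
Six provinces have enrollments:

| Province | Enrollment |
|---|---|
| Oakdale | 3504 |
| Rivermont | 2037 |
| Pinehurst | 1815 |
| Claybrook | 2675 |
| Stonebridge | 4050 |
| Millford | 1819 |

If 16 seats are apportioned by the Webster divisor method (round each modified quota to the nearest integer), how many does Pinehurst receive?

Standard divisor 15900/16 ≈ 993.75; standard quotas: Oakdale 3.526, Rivermont 2.050, Pinehurst 1.826, Claybrook 2.692, Stonebridge 4.075, Millford 1.830.
Rounding to the nearest integer gives 4, 2, 2, 3, 4, 2 = 17 seats, so the divisor must be adjusted.
With modified divisor 1040: modified quotas Oakdale 3.369, Rivermont 1.959, Pinehurst 1.745, Claybrook 2.572, Stonebridge 3.894, Millford 1.749.
Rounding to the nearest integer: Oakdale 3, Rivermont 2, Pinehurst 2, Claybrook 3, Stonebridge 4, Millford 2 (total 16).
Pinehurst receives 2.

2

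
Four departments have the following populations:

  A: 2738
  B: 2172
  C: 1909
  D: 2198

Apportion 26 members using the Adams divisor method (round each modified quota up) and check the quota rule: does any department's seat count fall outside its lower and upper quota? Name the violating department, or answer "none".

none

Standard quotas: A 7.895, B 6.263, C 5.504, D 6.338.
Adams allocation: A 8, B 6, C 6, D 6.
Every allocation lies between the lower and upper quota.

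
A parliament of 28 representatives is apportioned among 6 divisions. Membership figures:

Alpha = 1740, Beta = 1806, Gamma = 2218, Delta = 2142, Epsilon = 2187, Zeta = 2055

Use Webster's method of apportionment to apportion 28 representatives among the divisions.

Standard divisor 12148/28 ≈ 433.857; standard quotas: Alpha 4.011, Beta 4.163, Gamma 5.112, Delta 4.937, Epsilon 5.041, Zeta 4.737.
Rounding to the nearest integer gives Alpha 4, Beta 4, Gamma 5, Delta 5, Epsilon 5, Zeta 5 — total 28, matching the house size, so no adjustment is needed.

Alpha: 4, Beta: 4, Gamma: 5, Delta: 5, Epsilon: 5, Zeta: 5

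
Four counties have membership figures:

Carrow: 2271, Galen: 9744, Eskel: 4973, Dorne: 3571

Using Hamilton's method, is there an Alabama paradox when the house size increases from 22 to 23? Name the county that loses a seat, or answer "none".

At 22 seats: Carrow 3, Galen 10, Eskel 5, Dorne 4.
At 23 seats: Carrow 2, Galen 11, Eskel 6, Dorne 4.
Carrow drops from 3 to 2.

Carrow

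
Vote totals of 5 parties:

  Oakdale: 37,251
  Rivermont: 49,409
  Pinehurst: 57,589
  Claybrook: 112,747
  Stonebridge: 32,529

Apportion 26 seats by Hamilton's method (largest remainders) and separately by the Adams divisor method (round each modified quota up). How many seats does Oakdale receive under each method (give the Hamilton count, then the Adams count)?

Hamilton: Oakdale 3, Rivermont 5, Pinehurst 5, Claybrook 10, Stonebridge 3.
Adams: Oakdale 4, Rivermont 4, Pinehurst 5, Claybrook 10, Stonebridge 3.
Oakdale gets 3 under Hamilton and 4 under Adams.

3 and 4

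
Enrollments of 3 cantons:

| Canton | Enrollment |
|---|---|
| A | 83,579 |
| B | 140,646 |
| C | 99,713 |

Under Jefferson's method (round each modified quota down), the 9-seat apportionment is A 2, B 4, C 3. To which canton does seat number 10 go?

Priority for the next seat is population ÷ (current seats + 1).
Priorities: A 27859.667, B 28129.200, C 24928.250.
Highest priority: B.

B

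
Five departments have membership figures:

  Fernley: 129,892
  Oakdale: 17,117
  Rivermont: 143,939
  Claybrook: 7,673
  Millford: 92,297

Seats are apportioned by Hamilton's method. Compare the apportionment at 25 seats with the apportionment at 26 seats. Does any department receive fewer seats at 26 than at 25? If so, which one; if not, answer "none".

Claybrook

At 25 seats: Fernley 8, Oakdale 1, Rivermont 9, Claybrook 1, Millford 6.
At 26 seats: Fernley 9, Oakdale 1, Rivermont 10, Claybrook 0, Millford 6.
Claybrook drops from 1 to 0.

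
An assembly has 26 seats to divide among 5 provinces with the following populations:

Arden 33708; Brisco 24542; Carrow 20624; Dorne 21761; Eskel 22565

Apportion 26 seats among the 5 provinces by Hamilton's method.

Arden 7, Brisco 5, Carrow 4, Dorne 5, Eskel 5

Total 123200; standard divisor 123200/26 ≈ 4738.462.
Standard quotas: Arden 7.1137, Brisco 5.1793, Carrow 4.3525, Dorne 4.5924, Eskel 4.7621.
Lower quotas: Arden 7, Brisco 5, Carrow 4, Dorne 4, Eskel 4 (sum 24, leaving 2 seats).
Remainders in descending order: Eskel 0.7621, Dorne 0.5924, Carrow 0.3525, Brisco 0.1793, Arden 0.1137.
Largest remainders: Eskel, Dorne receive the extra seats.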